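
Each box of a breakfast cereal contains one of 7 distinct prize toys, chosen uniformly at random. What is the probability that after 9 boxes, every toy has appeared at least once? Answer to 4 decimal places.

Let A_i be the event that toy i is missing after 9 boxes. By inclusion–exclusion on the A_i,
P(all seen) = Σ_{j=0}^{7} (-1)^j C(7,j)((7-j)/7)^9
= 1.00000 - 1.74814 + 1.01641 - 0.22737 + 0.01707 - 0.00027 + 0.00000 - 0.00000
= 0.05770.

0.0577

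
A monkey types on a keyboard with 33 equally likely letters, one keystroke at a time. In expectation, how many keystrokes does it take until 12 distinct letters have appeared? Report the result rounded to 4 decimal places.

With k distinct letters already seen, the next new one arrives after an expected 33/(33-k) keystrokes.
Sum over k = 0,...,11: E = 33/33 + 33/32 + 33/31 + ... + 33/23 + 33/22 = 14.63350.

14.6335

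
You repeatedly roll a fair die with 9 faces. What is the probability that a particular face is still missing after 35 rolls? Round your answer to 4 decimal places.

Each roll misses the fixed face with probability (9-1)/9 = 8/9, independently.
P(still missing after 35) = (8/9)^35 = 0.01621.

0.0162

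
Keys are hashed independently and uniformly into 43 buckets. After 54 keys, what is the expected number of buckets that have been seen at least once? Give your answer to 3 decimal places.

For each bucket, P(seen in 54 keys) = 1 - (42/43)^54 = 0.7193.
By linearity of expectation, E[distinct seen] = 43·(1 - (42/43)^54) = 30.9320.

30.932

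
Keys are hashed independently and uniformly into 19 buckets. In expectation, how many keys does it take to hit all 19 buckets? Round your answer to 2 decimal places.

67.41

After k distinct buckets have appeared, the next key gives a new one with probability (19-k)/19, so the expected wait for the (k+1)-th is 19/(19-k).
E[T] = 19/19 + 19/18 + 19/17 + ... + 19/2 + 19/1 = 19·H_{19}.
H_{19} = 3.548, so E[T] = 67.407.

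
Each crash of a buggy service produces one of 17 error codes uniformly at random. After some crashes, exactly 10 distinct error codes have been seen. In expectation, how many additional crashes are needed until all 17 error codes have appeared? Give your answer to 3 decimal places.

The wait to go from k to k+1 distinct error codes is geometric with mean 17/(17-k).
Sum over k = 10,...,16: E = 17/7 + 17/6 + 17/5 + ... + 17/2 + 17/1 = 44.0786.

44.079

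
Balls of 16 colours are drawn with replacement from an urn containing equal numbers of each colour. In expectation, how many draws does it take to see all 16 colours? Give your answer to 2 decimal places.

The wait to go from k to k+1 distinct colours is geometric with mean 16/(16-k).
E[T] = 16/16 + 16/15 + 16/14 + ... + 16/2 + 16/1 = 16·H_{16}.
H_{16} = 3.381, so E[T] = 54.092.

54.09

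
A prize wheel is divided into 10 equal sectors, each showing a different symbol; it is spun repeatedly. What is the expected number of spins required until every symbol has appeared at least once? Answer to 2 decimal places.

29.29

The wait to go from k to k+1 distinct symbols is geometric with mean 10/(10-k).
E[T] = 10/10 + 10/9 + 10/8 + ... + 10/2 + 10/1 = 10·H_{10}.
H_{10} = 2.929, so E[T] = 29.290.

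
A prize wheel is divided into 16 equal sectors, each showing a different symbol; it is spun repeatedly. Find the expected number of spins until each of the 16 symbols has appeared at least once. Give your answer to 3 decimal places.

Split into phases: going from k distinct to k+1 distinct takes on average 16/(16-k) spins.
E[T] = 16/16 + 16/15 + 16/14 + ... + 16/2 + 16/1 = 16·H_{16}.
H_{16} = 3.3807, so E[T] = 54.0917.

54.092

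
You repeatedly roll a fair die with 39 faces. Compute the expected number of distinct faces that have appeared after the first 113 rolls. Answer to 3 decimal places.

For each face, P(seen in 113 rolls) = 1 - (38/39)^113 = 0.9469.
By linearity of expectation, E[distinct seen] = 39·(1 - (38/39)^113) = 36.9284.

36.928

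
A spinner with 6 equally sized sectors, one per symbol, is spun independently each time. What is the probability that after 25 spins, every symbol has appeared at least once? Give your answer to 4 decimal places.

0.9377

By inclusion–exclusion over which symbols are missing,
P(all seen) = Σ_{j=0}^{6} (-1)^j C(6,j)((6-j)/6)^25
= 1.00000 - 0.06290 + 0.00059 - 0.00000 + 0.00000 - 0.00000 + 0.00000
= 0.93770.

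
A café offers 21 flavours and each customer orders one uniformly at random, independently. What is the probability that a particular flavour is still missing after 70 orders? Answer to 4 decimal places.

0.0329

On each order the fixed flavour fails to appear with probability 20/21.
P(still missing after 70) = (20/21)^70 = 0.03287.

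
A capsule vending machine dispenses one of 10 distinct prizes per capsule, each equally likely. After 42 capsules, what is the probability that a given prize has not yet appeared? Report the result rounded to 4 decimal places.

0.0120

On each capsule the fixed prize fails to appear with probability 9/10.
P(still missing after 42) = (9/10)^42 = 0.01197.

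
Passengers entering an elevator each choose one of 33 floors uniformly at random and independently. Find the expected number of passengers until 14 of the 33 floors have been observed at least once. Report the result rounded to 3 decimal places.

17.855

Going from k to k+1 distinct takes a geometric number of passengers with mean 33/(33-k).
Sum over k = 0,...,13: E = 33/33 + 33/32 + 33/31 + ... + 33/21 + 33/20 = 17.8549.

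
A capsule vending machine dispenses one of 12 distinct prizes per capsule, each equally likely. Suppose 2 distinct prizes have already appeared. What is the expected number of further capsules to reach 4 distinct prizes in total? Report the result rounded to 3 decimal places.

2.533

From k distinct to k+1 distinct takes on average 12/(12-k) capsules.
Sum over k = 2,...,3: E = 12/10 + 12/9 = 2.5333.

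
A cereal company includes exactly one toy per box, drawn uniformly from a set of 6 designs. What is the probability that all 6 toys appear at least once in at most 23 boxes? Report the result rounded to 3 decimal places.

By inclusion–exclusion over which toys are missing,
P(all seen) = Σ_{j=0}^{6} (-1)^j C(6,j)((6-j)/6)^23
= 1.0000 - 0.0906 + 0.0013 - 0.0000 + 0.0000 - 0.0000 + 0.0000
= 0.9108.

0.911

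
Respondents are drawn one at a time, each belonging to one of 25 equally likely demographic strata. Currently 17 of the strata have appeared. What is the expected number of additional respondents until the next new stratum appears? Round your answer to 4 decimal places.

The number of respondents until the next new stratum is geometric with success probability 8/25, so its mean is 25/8.
E = 25/8 = 3.12500.

3.1250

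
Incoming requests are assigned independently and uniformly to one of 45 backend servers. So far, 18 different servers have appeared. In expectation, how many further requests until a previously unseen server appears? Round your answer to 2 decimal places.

Each request yields a new server with probability (45-18)/45 = 27/45, so the wait is geometric with mean 45/27.
E = 45/27 = 1.667.

1.67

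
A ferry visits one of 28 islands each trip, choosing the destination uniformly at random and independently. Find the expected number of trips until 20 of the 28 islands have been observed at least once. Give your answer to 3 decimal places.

With k distinct islands already seen, the next new one arrives after an expected 28/(28-k) trips.
Sum over k = 0,...,19: E = 28/28 + 28/27 + 28/26 + ... + 28/10 + 28/9 = 33.8608.

33.861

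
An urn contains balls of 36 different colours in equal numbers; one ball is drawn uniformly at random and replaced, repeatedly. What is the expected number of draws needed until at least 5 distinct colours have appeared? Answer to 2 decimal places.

5.30

Going from k to k+1 distinct takes a geometric number of draws with mean 36/(36-k).
Sum over k = 0,...,4: E = 36/36 + 36/35 + 36/34 + 36/33 + 36/32 = 5.303.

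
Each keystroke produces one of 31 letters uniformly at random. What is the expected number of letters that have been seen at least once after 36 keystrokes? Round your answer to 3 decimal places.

For each letter, P(seen in 36 keystrokes) = 1 - (30/31)^36 = 0.6929.
By linearity of expectation, E[distinct seen] = 31·(1 - (30/31)^36) = 21.4785.

21.478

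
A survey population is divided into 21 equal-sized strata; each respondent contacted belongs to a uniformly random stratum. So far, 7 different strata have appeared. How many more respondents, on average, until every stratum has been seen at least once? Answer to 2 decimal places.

68.28

The wait to go from k to k+1 distinct strata is geometric with mean 21/(21-k).
Sum over k = 7,...,20: E = 21/14 + 21/13 + 21/12 + ... + 21/2 + 21/1 = 68.283.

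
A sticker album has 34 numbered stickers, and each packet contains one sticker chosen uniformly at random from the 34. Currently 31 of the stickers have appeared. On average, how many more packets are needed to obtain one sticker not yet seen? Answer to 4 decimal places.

The number of packets until the next new sticker is geometric with success probability 3/34, so its mean is 34/3.
E = 34/3 = 11.33333.

11.3333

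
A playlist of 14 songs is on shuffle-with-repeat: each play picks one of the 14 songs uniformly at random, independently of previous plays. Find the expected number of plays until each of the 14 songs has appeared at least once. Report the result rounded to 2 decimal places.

45.52

After k distinct songs have appeared, the next play gives a new one with probability (14-k)/14, so the expected wait for the (k+1)-th is 14/(14-k).
E[T] = 14/14 + 14/13 + 14/12 + ... + 14/2 + 14/1 = 14·H_{14}.
H_{14} = 3.252, so E[T] = 45.522.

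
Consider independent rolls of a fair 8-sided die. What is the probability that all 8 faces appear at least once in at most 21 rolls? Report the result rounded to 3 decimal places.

Let A_i be the event that face i is missing after 21 rolls. By inclusion–exclusion on the A_i,
P(all seen) = Σ_{j=0}^{8} (-1)^j C(8,j)((8-j)/8)^21
= 1.0000 - 0.4845 + 0.0666 - 0.0029 + 0.0000 - 0.0000 + 0.0000 - 0.0000 + 0.0000
= 0.5793.

0.579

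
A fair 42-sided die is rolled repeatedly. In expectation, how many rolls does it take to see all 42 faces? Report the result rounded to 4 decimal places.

Split into phases: going from k distinct to k+1 distinct takes on average 42/(42-k) rolls.
E[T] = 42/42 + 42/41 + 42/40 + ... + 42/2 + 42/1 = 42·H_{42}.
H_{42} = 4.32674, so E[T] = 181.72320.

181.7232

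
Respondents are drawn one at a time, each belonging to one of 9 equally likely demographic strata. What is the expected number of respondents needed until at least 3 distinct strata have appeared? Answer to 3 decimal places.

Going from k to k+1 distinct takes a geometric number of respondents with mean 9/(9-k).
Sum over k = 0,...,2: E = 9/9 + 9/8 + 9/7 = 3.4107.

3.411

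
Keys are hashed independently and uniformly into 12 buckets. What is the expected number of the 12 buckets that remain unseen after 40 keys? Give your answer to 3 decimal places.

0.370

For each bucket, P(unseen after 40) = (11/12)^40 = 0.0308.
By linearity of expectation, E[unseen] = 12·(11/12)^40 = 0.3695.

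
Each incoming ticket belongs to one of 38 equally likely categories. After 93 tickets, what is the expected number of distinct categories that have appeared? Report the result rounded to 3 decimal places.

34.818

For each category, P(seen in 93 tickets) = 1 - (37/38)^93 = 0.9163.
By linearity of expectation, E[distinct seen] = 38·(1 - (37/38)^93) = 34.8182.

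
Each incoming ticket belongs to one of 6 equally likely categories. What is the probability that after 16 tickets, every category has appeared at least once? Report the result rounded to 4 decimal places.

0.6980

By inclusion–exclusion over which categories are missing,
P(all seen) = Σ_{j=0}^{6} (-1)^j C(6,j)((6-j)/6)^16
= 1.00000 - 0.32453 + 0.02284 - 0.00031 + 0.00000 - 0.00000 + 0.00000
= 0.69800.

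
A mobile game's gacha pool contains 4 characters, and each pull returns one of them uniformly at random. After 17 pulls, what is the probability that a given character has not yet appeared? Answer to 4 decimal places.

Each pull misses the fixed character with probability (4-1)/4 = 3/4, independently.
P(still missing after 17) = (3/4)^17 = 0.00752.

0.0075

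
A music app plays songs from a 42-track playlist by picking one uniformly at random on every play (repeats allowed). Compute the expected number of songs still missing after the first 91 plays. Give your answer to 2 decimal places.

4.69

For each song, P(unseen after 91) = (41/42)^91 = 0.112.
By linearity of expectation, E[unseen] = 42·(41/42)^91 = 4.687.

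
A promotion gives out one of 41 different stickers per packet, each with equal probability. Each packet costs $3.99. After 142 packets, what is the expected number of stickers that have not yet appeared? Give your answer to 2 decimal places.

1.23

For each sticker, P(unseen after 142) = (40/41)^142 = 0.030.
By linearity of expectation, E[unseen] = 41·(40/41)^142 = 1.230.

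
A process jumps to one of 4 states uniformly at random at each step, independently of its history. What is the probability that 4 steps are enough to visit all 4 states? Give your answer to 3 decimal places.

Let A_i be the event that state i is missing after 4 steps. By inclusion–exclusion on the A_i,
P(all seen) = Σ_{j=0}^{4} (-1)^j C(4,j)((4-j)/4)^4
= 1.0000 - 1.2656 + 0.3750 - 0.0156 + 0.0000
= 0.0938.

0.094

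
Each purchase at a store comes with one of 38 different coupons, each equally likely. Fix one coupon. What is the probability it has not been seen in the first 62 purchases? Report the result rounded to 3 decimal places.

0.191

On each purchase the fixed coupon fails to appear with probability 37/38.
P(still missing after 62) = (37/38)^62 = 0.1914.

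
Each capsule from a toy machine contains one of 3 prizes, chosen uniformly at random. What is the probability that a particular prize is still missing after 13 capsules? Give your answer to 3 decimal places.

0.005

On each capsule the fixed prize fails to appear with probability 2/3.
P(still missing after 13) = (2/3)^13 = 0.0051.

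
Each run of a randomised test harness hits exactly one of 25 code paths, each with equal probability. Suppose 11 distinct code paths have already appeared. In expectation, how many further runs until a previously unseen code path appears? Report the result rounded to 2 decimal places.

1.79

Each run yields a new code path with probability (25-11)/25 = 14/25, so the wait is geometric with mean 25/14.
E = 25/14 = 1.786.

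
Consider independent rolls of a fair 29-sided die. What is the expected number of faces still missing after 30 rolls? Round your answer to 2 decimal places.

10.12

For each face, P(unseen after 30) = (28/29)^30 = 0.349.
By linearity of expectation, E[unseen] = 29·(28/29)^30 = 10.120.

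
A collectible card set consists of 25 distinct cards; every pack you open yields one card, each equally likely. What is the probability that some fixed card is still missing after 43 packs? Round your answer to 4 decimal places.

0.1728

Each pack misses the fixed card with probability (25-1)/25 = 24/25, independently.
P(still missing after 43) = (24/25)^43 = 0.17285.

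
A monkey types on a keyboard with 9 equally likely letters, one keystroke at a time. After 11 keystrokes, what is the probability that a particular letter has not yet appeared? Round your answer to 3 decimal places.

On each keystroke the fixed letter fails to appear with probability 8/9.
P(still missing after 11) = (8/9)^11 = 0.2737.

0.274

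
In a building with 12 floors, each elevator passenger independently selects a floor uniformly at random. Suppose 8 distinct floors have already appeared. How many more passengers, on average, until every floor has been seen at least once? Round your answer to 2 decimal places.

From k distinct to k+1 distinct takes on average 12/(12-k) passengers.
Sum over k = 8,...,11: E = 12/4 + 12/3 + 12/2 + 12/1 = 25.000.

25.00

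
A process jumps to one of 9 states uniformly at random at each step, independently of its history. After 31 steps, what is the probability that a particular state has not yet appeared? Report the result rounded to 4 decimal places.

0.0260

Each step misses the fixed state with probability (9-1)/9 = 8/9, independently.
P(still missing after 31) = (8/9)^31 = 0.02596.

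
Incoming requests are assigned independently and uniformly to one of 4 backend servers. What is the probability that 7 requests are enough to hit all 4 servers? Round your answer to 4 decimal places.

0.5127

By inclusion–exclusion over which servers are missing,
P(all seen) = Σ_{j=0}^{4} (-1)^j C(4,j)((4-j)/4)^7
= 1.00000 - 0.53394 + 0.04688 - 0.00024 + 0.00000
= 0.51270.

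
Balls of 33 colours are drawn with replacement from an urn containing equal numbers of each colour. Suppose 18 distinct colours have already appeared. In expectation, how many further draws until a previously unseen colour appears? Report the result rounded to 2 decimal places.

Each draw yields a new colour with probability (33-18)/33 = 15/33, so the wait is geometric with mean 33/15.
E = 33/15 = 2.200.

2.20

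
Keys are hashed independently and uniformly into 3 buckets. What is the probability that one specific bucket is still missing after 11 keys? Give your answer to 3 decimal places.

Each key misses the fixed bucket with probability (3-1)/3 = 2/3, independently.
P(still missing after 11) = (2/3)^11 = 0.0116.

0.012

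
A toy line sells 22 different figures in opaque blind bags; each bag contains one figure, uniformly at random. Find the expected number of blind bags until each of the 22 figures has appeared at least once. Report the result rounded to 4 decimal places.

After k distinct figures have appeared, the next blind bag gives a new one with probability (22-k)/22, so the expected wait for the (k+1)-th is 22/(22-k).
E[T] = 22/22 + 22/21 + 22/20 + ... + 22/2 + 22/1 = 22·H_{22}.
H_{22} = 3.69081, so E[T] = 81.19789.

81.1979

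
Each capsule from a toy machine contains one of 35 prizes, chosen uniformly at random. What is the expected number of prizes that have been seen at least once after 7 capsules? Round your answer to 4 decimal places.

For each prize, P(seen in 7 capsules) = 1 - (34/35)^7 = 0.18365.
By linearity of expectation, E[distinct seen] = 35·(1 - (34/35)^7) = 6.42777.

6.4278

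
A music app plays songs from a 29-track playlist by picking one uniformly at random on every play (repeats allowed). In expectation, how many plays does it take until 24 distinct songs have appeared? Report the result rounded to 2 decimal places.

Going from k to k+1 distinct takes a geometric number of plays with mean 29/(29-k).
Sum over k = 0,...,23: E = 29/29 + 29/28 + 29/27 + ... + 29/7 + 29/6 = 48.671.

48.67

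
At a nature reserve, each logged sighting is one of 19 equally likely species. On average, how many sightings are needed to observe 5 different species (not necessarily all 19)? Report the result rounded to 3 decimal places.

5.627

Going from k to k+1 distinct takes a geometric number of sightings with mean 19/(19-k).
Sum over k = 0,...,4: E = 19/19 + 19/18 + 19/17 + 19/16 + 19/15 = 5.6274.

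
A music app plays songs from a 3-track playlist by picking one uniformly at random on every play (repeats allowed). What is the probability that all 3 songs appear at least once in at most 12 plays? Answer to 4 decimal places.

Let A_i be the event that song i is missing after 12 plays. By inclusion–exclusion on the A_i,
P(all seen) = Σ_{j=0}^{3} (-1)^j C(3,j)((3-j)/3)^12
= 1.00000 - 0.02312 + 0.00001 - 0.00000
= 0.97688.

0.9769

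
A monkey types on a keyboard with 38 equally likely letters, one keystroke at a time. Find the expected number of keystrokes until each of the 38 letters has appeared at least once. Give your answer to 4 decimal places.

160.6603

After k distinct letters have appeared, the next keystroke gives a new one with probability (38-k)/38, so the expected wait for the (k+1)-th is 38/(38-k).
E[T] = 38/38 + 38/37 + 38/36 + ... + 38/2 + 38/1 = 38·H_{38}.
H_{38} = 4.22790, so E[T] = 160.66028.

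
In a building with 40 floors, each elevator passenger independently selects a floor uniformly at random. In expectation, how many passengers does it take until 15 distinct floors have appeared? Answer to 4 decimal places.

18.5034

Going from k to k+1 distinct takes a geometric number of passengers with mean 40/(40-k).
Sum over k = 0,...,14: E = 40/40 + 40/39 + 40/38 + ... + 40/27 + 40/26 = 18.50339.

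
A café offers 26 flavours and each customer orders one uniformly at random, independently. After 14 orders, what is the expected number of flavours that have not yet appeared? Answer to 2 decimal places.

15.01

For each flavour, P(unseen after 14) = (25/26)^14 = 0.577.
By linearity of expectation, E[unseen] = 26·(25/26)^14 = 15.014.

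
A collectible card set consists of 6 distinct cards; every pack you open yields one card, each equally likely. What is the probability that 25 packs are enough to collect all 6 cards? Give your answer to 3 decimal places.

By inclusion–exclusion over which cards are missing,
P(all seen) = Σ_{j=0}^{6} (-1)^j C(6,j)((6-j)/6)^25
= 1.0000 - 0.0629 + 0.0006 - 0.0000 + 0.0000 - 0.0000 + 0.0000
= 0.9377.

0.938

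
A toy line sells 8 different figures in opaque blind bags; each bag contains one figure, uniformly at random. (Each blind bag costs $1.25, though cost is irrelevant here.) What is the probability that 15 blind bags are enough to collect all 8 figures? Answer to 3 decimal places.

0.248

Let A_i be the event that figure i is missing after 15 blind bags. By inclusion–exclusion on the A_i,
P(all seen) = Σ_{j=0}^{8} (-1)^j C(8,j)((8-j)/8)^15
= 1.0000 - 1.0795 + 0.3742 - 0.0486 + 0.0021 - 0.0000 + 0.0000 - 0.0000 + 0.0000
= 0.2482.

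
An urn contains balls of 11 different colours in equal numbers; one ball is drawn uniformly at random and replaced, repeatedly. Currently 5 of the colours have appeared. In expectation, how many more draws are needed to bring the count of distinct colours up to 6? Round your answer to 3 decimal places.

The wait to go from k to k+1 distinct colours is geometric with mean 11/(11-k).
Only the k = 5 term is needed: E = 11/6 = 1.8333.

1.833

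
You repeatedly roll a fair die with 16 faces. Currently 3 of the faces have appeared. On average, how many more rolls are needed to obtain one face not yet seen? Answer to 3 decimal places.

The number of rolls until the next new face is geometric with success probability 13/16, so its mean is 16/13.
E = 16/13 = 1.2308.

1.231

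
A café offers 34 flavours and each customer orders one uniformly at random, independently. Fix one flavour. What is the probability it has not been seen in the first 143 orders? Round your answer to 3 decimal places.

0.014

On each order the fixed flavour fails to appear with probability 33/34.
P(still missing after 143) = (33/34)^143 = 0.0140.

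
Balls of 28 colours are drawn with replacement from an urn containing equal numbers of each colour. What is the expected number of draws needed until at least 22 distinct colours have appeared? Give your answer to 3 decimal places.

Going from k to k+1 distinct takes a geometric number of draws with mean 28/(28-k).
Sum over k = 0,...,21: E = 28/28 + 28/27 + 28/26 + ... + 28/8 + 28/7 = 41.3608.

41.361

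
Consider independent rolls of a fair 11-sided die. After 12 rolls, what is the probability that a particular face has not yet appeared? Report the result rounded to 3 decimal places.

0.319

On each roll the fixed face fails to appear with probability 10/11.
P(still missing after 12) = (10/11)^12 = 0.3186.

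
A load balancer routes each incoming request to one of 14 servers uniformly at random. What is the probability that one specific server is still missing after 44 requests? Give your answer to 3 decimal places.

Each request misses the fixed server with probability (14-1)/14 = 13/14, independently.
P(still missing after 44) = (13/14)^44 = 0.0384.

0.038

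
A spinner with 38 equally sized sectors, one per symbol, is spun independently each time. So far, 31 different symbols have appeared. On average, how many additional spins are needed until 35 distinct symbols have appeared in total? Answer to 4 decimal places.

From k distinct to k+1 distinct takes on average 38/(38-k) spins.
Sum over k = 31,...,34: E = 38/7 + 38/6 + 38/5 + 38/4 = 28.86190.

28.8619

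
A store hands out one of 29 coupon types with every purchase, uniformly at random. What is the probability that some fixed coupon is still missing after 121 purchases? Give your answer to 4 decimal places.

On each purchase the fixed coupon fails to appear with probability 28/29.
P(still missing after 121) = (28/29)^121 = 0.01432.

0.0143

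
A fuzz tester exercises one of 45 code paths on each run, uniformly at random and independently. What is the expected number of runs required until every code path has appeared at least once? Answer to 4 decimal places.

After k distinct code paths have appeared, the next run gives a new one with probability (45-k)/45, so the expected wait for the (k+1)-th is 45/(45-k).
E[T] = 45/45 + 45/44 + 45/43 + ... + 45/2 + 45/1 = 45·H_{45}.
H_{45} = 4.39495, so E[T] = 197.77267.

197.7727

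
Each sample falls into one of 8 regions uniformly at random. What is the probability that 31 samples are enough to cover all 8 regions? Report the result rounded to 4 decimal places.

Let A_i be the event that region i is missing after 31 samples. By inclusion–exclusion on the A_i,
P(all seen) = Σ_{j=0}^{8} (-1)^j C(8,j)((8-j)/8)^31
= 1.00000 - 0.12745 + 0.00375 - 0.00003 + 0.00000 - 0.00000 + 0.00000 - 0.00000 + 0.00000
= 0.87627.

0.8763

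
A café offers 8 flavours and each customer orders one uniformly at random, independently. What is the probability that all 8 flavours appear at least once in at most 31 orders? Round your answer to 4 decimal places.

By inclusion–exclusion over which flavours are missing,
P(all seen) = Σ_{j=0}^{8} (-1)^j C(8,j)((8-j)/8)^31
= 1.00000 - 0.12745 + 0.00375 - 0.00003 + 0.00000 - 0.00000 + 0.00000 - 0.00000 + 0.00000
= 0.87627.

0.8763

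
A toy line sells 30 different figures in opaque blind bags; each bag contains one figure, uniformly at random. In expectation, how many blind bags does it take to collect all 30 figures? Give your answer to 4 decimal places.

119.8496

Split into phases: going from k distinct to k+1 distinct takes on average 30/(30-k) blind bags.
E[T] = 30/30 + 30/29 + 30/28 + ... + 30/2 + 30/1 = 30·H_{30}.
H_{30} = 3.99499, so E[T] = 119.84961.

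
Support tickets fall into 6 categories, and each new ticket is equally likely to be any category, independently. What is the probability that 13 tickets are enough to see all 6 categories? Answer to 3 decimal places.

0.514

Let A_i be the event that category i is missing after 13 tickets. By inclusion–exclusion on the A_i,
P(all seen) = Σ_{j=0}^{6} (-1)^j C(6,j)((6-j)/6)^13
= 1.0000 - 0.5608 + 0.0771 - 0.0024 + 0.0000 - 0.0000 + 0.0000
= 0.5139.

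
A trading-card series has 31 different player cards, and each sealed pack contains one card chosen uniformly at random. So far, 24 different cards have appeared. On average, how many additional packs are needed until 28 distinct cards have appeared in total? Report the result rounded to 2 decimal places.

The wait to go from k to k+1 distinct cards is geometric with mean 31/(31-k).
Sum over k = 24,...,27: E = 31/7 + 31/6 + 31/5 + 31/4 = 23.545.

23.55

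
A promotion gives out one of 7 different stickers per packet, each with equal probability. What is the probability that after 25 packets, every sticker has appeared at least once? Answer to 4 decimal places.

Let A_i be the event that sticker i is missing after 25 packets. By inclusion–exclusion on the A_i,
P(all seen) = Σ_{j=0}^{7} (-1)^j C(7,j)((7-j)/7)^25
= 1.00000 - 0.14840 + 0.00467 - 0.00003 + 0.00000 - 0.00000 + 0.00000 - 0.00000
= 0.85624.

0.8562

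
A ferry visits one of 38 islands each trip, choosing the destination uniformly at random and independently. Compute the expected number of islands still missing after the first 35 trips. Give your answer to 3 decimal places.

For each island, P(unseen after 35) = (37/38)^35 = 0.3932.
By linearity of expectation, E[unseen] = 38·(37/38)^35 = 14.9423.

14.942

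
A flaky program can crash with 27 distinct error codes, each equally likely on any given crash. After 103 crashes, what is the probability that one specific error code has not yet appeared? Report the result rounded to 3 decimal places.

On each crash the fixed error code fails to appear with probability 26/27.
P(still missing after 103) = (26/27)^103 = 0.0205.

0.021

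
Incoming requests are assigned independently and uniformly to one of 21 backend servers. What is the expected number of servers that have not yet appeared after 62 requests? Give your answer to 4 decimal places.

1.0197

For each server, P(unseen after 62) = (20/21)^62 = 0.04856.
By linearity of expectation, E[unseen] = 21·(20/21)^62 = 1.01972.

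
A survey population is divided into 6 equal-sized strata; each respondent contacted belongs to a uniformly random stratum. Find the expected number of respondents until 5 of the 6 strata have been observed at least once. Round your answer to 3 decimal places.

With k distinct strata already seen, the next new one arrives after an expected 6/(6-k) respondents.
Sum over k = 0,...,4: E = 6/6 + 6/5 + 6/4 + 6/3 + 6/2 = 8.7000.

8.700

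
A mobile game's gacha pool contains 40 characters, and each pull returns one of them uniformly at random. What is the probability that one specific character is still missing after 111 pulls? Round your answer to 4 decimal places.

0.0602

Each pull misses the fixed character with probability (40-1)/40 = 39/40, independently.
P(still missing after 111) = (39/40)^111 = 0.06019.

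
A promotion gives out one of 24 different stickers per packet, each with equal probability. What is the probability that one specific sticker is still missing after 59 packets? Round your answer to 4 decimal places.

0.0812

Each packet misses the fixed sticker with probability (24-1)/24 = 23/24, independently.
P(still missing after 59) = (23/24)^59 = 0.08119.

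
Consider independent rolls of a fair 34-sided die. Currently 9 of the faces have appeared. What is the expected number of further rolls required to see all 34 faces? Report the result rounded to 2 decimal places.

129.74

The wait to go from k to k+1 distinct faces is geometric with mean 34/(34-k).
Sum over k = 9,...,33: E = 34/25 + 34/24 + 34/23 + ... + 34/2 + 34/1 = 129.743.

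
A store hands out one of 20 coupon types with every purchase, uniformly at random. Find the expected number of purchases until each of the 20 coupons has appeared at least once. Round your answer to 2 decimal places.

71.95

Split into phases: going from k distinct to k+1 distinct takes on average 20/(20-k) purchases.
E[T] = 20/20 + 20/19 + 20/18 + ... + 20/2 + 20/1 = 20·H_{20}.
H_{20} = 3.598, so E[T] = 71.955.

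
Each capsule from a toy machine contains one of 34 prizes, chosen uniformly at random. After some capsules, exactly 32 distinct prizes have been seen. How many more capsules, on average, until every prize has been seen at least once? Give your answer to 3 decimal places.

51.000

With k distinct prizes already seen, the next new one takes an expected 34/(34-k) capsules.
Sum over k = 32,...,33: E = 34/2 + 34/1 = 51.0000.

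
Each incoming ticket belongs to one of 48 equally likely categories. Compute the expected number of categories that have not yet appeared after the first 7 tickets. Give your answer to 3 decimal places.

41.423

For each category, P(unseen after 7) = (47/48)^7 = 0.8630.
By linearity of expectation, E[unseen] = 48·(47/48)^7 = 41.4226.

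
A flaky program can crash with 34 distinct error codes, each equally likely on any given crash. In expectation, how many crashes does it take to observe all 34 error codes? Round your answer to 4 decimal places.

After k distinct error codes have appeared, the next crash gives a new one with probability (34-k)/34, so the expected wait for the (k+1)-th is 34/(34-k).
E[T] = 34/34 + 34/33 + 34/32 + ... + 34/2 + 34/1 = 34·H_{34}.
H_{34} = 4.11821, so E[T] = 140.01914.

140.0191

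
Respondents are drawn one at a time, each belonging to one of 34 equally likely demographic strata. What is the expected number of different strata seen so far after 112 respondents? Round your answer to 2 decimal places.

32.80

For each stratum, P(seen in 112 respondents) = 1 - (33/34)^112 = 0.965.
By linearity of expectation, E[distinct seen] = 34·(1 - (33/34)^112) = 32.799.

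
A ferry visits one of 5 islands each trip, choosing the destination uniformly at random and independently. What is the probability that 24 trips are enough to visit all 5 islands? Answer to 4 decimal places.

0.9764

Let A_i be the event that island i is missing after 24 trips. By inclusion–exclusion on the A_i,
P(all seen) = Σ_{j=0}^{5} (-1)^j C(5,j)((5-j)/5)^24
= 1.00000 - 0.02361 + 0.00005 - 0.00000 + 0.00000 - 0.00000
= 0.97644.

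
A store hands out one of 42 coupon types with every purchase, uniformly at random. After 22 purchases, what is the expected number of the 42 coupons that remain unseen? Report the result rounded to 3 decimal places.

For each coupon, P(unseen after 22) = (41/42)^22 = 0.5885.
By linearity of expectation, E[unseen] = 42·(41/42)^22 = 24.7178.

24.718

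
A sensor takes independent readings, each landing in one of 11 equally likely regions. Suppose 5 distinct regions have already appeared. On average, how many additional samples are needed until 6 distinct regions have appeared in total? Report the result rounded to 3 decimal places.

From k distinct to k+1 distinct takes on average 11/(11-k) samples.
Only the k = 5 term is needed: E = 11/6 = 1.8333.

1.833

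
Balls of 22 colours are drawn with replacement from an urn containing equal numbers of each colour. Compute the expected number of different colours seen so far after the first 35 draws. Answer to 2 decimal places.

For each colour, P(seen in 35 draws) = 1 - (21/22)^35 = 0.804.
By linearity of expectation, E[distinct seen] = 22·(1 - (21/22)^35) = 17.682.

17.68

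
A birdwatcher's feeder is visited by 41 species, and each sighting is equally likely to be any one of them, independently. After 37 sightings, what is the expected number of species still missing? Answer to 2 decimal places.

16.44

For each species, P(unseen after 37) = (40/41)^37 = 0.401.
By linearity of expectation, E[unseen] = 41·(40/41)^37 = 16.444.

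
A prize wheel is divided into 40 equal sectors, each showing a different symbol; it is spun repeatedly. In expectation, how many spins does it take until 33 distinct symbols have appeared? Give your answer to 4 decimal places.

Going from k to k+1 distinct takes a geometric number of spins with mean 40/(40-k).
Sum over k = 0,...,32: E = 40/40 + 40/39 + 40/38 + ... + 40/9 + 40/8 = 67.42744.

67.4274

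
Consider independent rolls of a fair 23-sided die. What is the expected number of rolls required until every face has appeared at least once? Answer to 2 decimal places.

The wait to go from k to k+1 distinct faces is geometric with mean 23/(23-k).
E[T] = 23/23 + 23/22 + 23/21 + ... + 23/2 + 23/1 = 23·H_{23}.
H_{23} = 3.734, so E[T] = 85.889.

85.89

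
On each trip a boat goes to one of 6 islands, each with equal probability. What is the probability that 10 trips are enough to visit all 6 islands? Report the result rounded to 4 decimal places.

0.2718

Let A_i be the event that island i is missing after 10 trips. By inclusion–exclusion on the A_i,
P(all seen) = Σ_{j=0}^{6} (-1)^j C(6,j)((6-j)/6)^10
= 1.00000 - 0.96903 + 0.26012 - 0.01953 + 0.00025 - 0.00000 + 0.00000
= 0.27181.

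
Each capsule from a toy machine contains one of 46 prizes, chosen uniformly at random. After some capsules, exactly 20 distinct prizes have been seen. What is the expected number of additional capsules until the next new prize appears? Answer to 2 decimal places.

Each capsule yields a new prize with probability (46-20)/46 = 26/46, so the wait is geometric with mean 46/26.
E = 46/26 = 1.769.

1.77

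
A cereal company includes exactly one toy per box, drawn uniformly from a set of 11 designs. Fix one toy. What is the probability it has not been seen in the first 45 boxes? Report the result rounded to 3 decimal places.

0.014

Each box misses the fixed toy with probability (11-1)/11 = 10/11, independently.
P(still missing after 45) = (10/11)^45 = 0.0137.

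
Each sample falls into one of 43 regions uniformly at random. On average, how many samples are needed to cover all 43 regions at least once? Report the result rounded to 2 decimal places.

After k distinct regions have appeared, the next sample gives a new one with probability (43-k)/43, so the expected wait for the (k+1)-th is 43/(43-k).
E[T] = 43/43 + 43/42 + 43/41 + ... + 43/2 + 43/1 = 43·H_{43}.
H_{43} = 4.350, so E[T] = 187.050.

187.05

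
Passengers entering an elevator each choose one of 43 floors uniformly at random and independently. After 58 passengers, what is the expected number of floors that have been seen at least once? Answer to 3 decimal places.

32.016

For each floor, P(seen in 58 passengers) = 1 - (42/43)^58 = 0.7446.
By linearity of expectation, E[distinct seen] = 43·(1 - (42/43)^58) = 32.0161.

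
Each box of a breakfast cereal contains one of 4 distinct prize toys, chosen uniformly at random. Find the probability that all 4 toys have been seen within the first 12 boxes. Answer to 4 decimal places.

Let A_i be the event that toy i is missing after 12 boxes. By inclusion–exclusion on the A_i,
P(all seen) = Σ_{j=0}^{4} (-1)^j C(4,j)((4-j)/4)^12
= 1.00000 - 0.12671 + 0.00146 - 0.00000 + 0.00000
= 0.87476.

0.8748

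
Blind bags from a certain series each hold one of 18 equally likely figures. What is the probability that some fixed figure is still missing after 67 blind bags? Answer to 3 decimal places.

0.022

On each blind bag the fixed figure fails to appear with probability 17/18.
P(still missing after 67) = (17/18)^67 = 0.0217.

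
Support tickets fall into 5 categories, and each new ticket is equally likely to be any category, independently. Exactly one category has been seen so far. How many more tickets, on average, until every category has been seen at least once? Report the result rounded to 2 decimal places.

10.42

From k distinct to k+1 distinct takes on average 5/(5-k) tickets.
Sum over k = 1,...,4: E = 5/4 + 5/3 + 5/2 + 5/1 = 10.417.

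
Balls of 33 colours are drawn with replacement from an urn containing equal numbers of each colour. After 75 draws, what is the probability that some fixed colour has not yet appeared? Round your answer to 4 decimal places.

0.0995

Each draw misses the fixed colour with probability (33-1)/33 = 32/33, independently.
P(still missing after 75) = (32/33)^75 = 0.09947.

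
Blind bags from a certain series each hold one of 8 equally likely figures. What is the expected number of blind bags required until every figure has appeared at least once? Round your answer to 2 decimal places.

The wait to go from k to k+1 distinct figures is geometric with mean 8/(8-k).
E[T] = 8/8 + 8/7 + 8/6 + ... + 8/2 + 8/1 = 8·H_{8}.
H_{8} = 2.718, so E[T] = 21.743.

21.74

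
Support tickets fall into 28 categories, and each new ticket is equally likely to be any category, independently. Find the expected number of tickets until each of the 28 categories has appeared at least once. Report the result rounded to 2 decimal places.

109.96

Split into phases: going from k distinct to k+1 distinct takes on average 28/(28-k) tickets.
E[T] = 28/28 + 28/27 + 28/26 + ... + 28/2 + 28/1 = 28·H_{28}.
H_{28} = 3.927, so E[T] = 109.961.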